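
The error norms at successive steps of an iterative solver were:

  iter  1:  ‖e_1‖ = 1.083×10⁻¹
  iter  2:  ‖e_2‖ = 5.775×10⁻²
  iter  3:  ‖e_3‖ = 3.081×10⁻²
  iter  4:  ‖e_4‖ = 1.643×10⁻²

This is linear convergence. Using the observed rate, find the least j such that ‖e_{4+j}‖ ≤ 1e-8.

23

Rate ρ ≈ ‖e_4‖/‖e_3‖ = 1.643×10⁻²/3.081×10⁻² = 0.5333.
After j more steps, ‖e_{4+j}‖ ≈ 1.643×10⁻²·ρ^j; need ρ^j ≤ 1e-8/1.643×10⁻² = 6.08643e-07.
j ≥ ln(6.08643e-07)/ln(0.5333) = -14.3120/-0.62867 = 22.766.
So 23 more iterations are needed.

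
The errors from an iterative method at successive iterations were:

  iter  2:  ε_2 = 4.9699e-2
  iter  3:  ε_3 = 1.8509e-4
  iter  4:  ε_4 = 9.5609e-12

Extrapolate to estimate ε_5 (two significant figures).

First estimate the order: p ≈ ln(ε_4/ε_3) / ln(ε_3/ε_2) = ln(9.5609e-12/1.8509e-4)/ln(1.8509e-4/4.9699e-2) = ln(5.16554e-08)/ln(0.00372422) ≈ 3.0000.
Then ε_5 ≈ ε_4·(ε_4/ε_3)^p = 9.5609e-12·(5.16554e-08)^3.0000 = 9.5609e-12·1.37831e-22 ≈ 1.318e-33.

1.3e-33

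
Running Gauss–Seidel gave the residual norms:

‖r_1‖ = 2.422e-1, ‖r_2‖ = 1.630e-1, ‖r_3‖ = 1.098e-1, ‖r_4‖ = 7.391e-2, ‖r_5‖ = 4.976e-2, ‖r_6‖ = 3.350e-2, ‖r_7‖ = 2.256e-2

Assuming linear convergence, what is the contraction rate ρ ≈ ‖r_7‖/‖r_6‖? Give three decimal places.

0.673

ρ ≈ ‖r_7‖/‖r_6‖ = 2.256e-2/3.350e-2 = 0.67343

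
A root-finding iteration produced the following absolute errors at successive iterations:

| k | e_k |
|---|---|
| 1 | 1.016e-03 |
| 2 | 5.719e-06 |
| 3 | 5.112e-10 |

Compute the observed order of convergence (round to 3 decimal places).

p ≈ ln(e_3/e_2) / ln(e_2/e_1)
  = ln(5.112e-10/5.719e-06) / ln(5.719e-06/1.016e-03)
  = ln(8.93863e-05) / ln(0.00562894)
  = -9.322543 / -5.179834 ≈ 1.799776

1.800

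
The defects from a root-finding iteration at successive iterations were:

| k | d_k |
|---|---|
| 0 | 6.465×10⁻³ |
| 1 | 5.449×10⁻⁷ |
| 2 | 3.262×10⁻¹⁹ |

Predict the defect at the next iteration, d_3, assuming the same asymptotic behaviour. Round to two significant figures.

First estimate the order: p ≈ ln(d_2/d_1) / ln(d_1/d_0) = ln(3.262×10⁻¹⁹/5.449×10⁻⁷)/ln(5.449×10⁻⁷/6.465×10⁻³) = ln(5.98642e-13)/ln(8.42846e-05) ≈ 3.0000.
Then d_3 ≈ d_2·(d_2/d_1)^p = 3.262×10⁻¹⁹·(5.98642e-13)^3.0000 = 3.262×10⁻¹⁹·2.14537e-37 ≈ 6.998e-56.

7.0e-56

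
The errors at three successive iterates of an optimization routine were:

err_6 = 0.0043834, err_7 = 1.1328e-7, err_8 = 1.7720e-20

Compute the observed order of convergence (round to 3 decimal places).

p ≈ ln(err_8/err_7) / ln(err_7/err_6)
  = ln(1.7720e-20/1.1328e-7) / ln(1.1328e-7/0.0043834)
  = ln(1.56427e-13) / ln(2.5843e-05)
  = -29.486187 / -10.563471 ≈ 2.791335

2.791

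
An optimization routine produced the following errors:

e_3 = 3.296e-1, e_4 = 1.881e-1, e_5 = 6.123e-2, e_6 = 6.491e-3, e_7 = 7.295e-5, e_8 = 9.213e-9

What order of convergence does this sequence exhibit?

Consecutive ratios: e_8/e_7 = 9.213e-9/7.295e-5 = 0.000126292, e_7/e_6 = 7.295e-5/6.491e-3 = 0.0112386.
p ≈ ln(0.000126292)/ln(0.0112386) = -8.9769/-4.4884 ≈ 2.00.
So the convergence is quadratic (order 2).

2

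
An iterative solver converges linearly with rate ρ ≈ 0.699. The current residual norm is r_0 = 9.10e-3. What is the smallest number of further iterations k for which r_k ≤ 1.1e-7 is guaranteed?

After k steps, r_k ≈ 9.10e-3·0.699^k.
Need 0.699^k ≤ 1.1e-7/9.10e-3 = 1.20879e-05.
k ≥ ln(1.20879e-05)/ln(0.699) = -11.3233/-0.35810 = 31.620.
Smallest integer k = 32.

32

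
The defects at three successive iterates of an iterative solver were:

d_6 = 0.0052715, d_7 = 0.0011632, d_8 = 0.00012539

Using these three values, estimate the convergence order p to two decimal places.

p ≈ ln(d_8/d_7) / ln(d_7/d_6)
  = ln(0.00012539/0.0011632) / ln(0.0011632/0.0052715)
  = ln(0.107797) / ln(0.220658)
  = -2.22751 / -1.51114 ≈ 1.47406

1.47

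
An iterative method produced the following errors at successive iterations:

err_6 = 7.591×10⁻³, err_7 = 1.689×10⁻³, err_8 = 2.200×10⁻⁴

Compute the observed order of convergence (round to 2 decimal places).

1.36

p ≈ ln(err_8/err_7) / ln(err_7/err_6)
  = ln(2.200×10⁻⁴/1.689×10⁻³) / ln(1.689×10⁻³/7.591×10⁻³)
  = ln(0.130255) / ln(0.2225)
  = -2.03826 / -1.50283 ≈ 1.35628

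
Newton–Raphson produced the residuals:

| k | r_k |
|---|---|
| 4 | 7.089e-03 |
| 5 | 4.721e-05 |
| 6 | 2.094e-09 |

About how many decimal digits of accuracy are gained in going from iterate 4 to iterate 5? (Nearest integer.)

Digits gained ≈ log₁₀(r_4/r_5) = log₁₀(7.089e-03/4.721e-05) = log₁₀(150.159) ≈ 2.177.

2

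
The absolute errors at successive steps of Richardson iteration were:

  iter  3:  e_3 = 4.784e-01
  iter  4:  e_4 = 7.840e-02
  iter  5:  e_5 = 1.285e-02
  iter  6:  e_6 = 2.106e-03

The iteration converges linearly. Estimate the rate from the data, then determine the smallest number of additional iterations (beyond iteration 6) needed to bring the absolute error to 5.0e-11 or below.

Rate ρ ≈ e_6/e_5 = 2.106e-03/1.285e-02 = 0.1639.
After j more steps, e_{6+j} ≈ 2.106e-03·ρ^j; need ρ^j ≤ 5.0e-11/2.106e-03 = 2.37417e-08.
j ≥ ln(2.37417e-08)/ln(0.1639) = -17.5560/-1.80850 = 9.707.
So 10 more iterations are needed.

10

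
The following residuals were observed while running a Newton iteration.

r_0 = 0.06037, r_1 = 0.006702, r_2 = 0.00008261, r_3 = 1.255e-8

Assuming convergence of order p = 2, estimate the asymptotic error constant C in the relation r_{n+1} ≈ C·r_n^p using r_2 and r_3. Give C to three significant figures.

C ≈ r_3 / r_2^2
  = 1.255e-8 / (0.00008261)^2
  = 1.255e-8 / 6.82441e-09 ≈ 1.839

1.84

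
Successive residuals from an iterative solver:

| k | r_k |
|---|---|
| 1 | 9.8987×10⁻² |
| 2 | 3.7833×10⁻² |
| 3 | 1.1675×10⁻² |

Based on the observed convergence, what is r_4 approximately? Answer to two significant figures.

First estimate the order: p ≈ ln(r_3/r_2) / ln(r_2/r_1) = ln(1.1675×10⁻²/3.7833×10⁻²)/ln(3.7833×10⁻²/9.8987×10⁻²) = ln(0.308593)/ln(0.382202) ≈ 1.2224.
Then r_4 ≈ r_3·(r_3/r_2)^p = 1.1675×10⁻²·(0.308593)^1.2224 = 1.1675×10⁻²·0.237589 ≈ 0.002774.

2.8e-3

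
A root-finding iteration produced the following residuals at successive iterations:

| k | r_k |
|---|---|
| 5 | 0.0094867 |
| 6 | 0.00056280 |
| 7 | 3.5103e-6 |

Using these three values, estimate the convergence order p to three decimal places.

p ≈ ln(r_7/r_6) / ln(r_6/r_5)
  = ln(3.5103e-6/0.00056280) / ln(0.00056280/0.0094867)
  = ln(0.00623721) / ln(0.0593252)
  = -5.077222 / -2.824721 ≈ 1.797424

1.797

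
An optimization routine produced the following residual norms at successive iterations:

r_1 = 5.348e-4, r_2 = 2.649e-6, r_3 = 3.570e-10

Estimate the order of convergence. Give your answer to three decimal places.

1.679

p ≈ ln(r_3/r_2) / ln(r_2/r_1)
  = ln(3.570e-10/2.649e-6) / ln(2.649e-6/5.348e-4)
  = ln(0.000134768) / ln(0.00495325)
  = -8.911956 / -5.307711 ≈ 1.679058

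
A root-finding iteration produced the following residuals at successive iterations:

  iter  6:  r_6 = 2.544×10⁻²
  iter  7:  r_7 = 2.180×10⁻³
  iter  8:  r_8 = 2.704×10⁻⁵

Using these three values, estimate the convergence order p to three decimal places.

1.787

p ≈ ln(r_8/r_7) / ln(r_7/r_6)
  = ln(2.704×10⁻⁵/2.180×10⁻³) / ln(2.180×10⁻³/2.544×10⁻²)
  = ln(0.0124037) / ln(0.0856918)
  = -4.389760 / -2.456998 ≈ 1.786636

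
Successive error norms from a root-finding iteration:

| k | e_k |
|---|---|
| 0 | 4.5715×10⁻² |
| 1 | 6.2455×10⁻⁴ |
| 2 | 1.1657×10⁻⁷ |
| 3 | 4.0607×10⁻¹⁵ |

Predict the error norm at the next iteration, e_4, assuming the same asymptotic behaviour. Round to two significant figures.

First estimate the order: p ≈ ln(e_3/e_2) / ln(e_2/e_1) = ln(4.0607×10⁻¹⁵/1.1657×10⁻⁷)/ln(1.1657×10⁻⁷/6.2455×10⁻⁴) = ln(3.48349e-08)/ln(0.000186646) ≈ 2.0000.
Then e_4 ≈ e_3·(e_3/e_2)^p = 4.0607×10⁻¹⁵·(3.48349e-08)^2.0000 = 4.0607×10⁻¹⁵·1.21347e-15 ≈ 4.928e-30.

4.9e-30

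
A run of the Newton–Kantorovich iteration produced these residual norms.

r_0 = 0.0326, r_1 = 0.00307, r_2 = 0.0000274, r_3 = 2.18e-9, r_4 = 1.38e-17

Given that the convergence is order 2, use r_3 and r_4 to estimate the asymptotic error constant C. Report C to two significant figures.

2.9

C ≈ r_4 / r_3^2
  = 1.38e-17 / (2.18e-9)^2
  = 1.38e-17 / 4.7524e-18 ≈ 2.9038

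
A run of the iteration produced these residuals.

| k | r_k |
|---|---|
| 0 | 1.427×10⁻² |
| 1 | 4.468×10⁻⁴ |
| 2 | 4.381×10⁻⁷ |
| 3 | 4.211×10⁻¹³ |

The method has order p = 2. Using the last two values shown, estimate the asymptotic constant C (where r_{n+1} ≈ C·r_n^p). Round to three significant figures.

2.19

C ≈ r_3 / r_2^2
  = 4.211×10⁻¹³ / (4.381×10⁻⁷)^2
  = 4.211×10⁻¹³ / 1.91932e-13 ≈ 2.194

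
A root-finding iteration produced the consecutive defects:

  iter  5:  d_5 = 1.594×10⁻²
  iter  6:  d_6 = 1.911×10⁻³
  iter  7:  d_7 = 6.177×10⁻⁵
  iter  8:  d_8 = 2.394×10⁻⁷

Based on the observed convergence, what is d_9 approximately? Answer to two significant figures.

3.0e-11

First estimate the order: p ≈ ln(d_8/d_7) / ln(d_7/d_6) = ln(2.394×10⁻⁷/6.177×10⁻⁵)/ln(6.177×10⁻⁵/1.911×10⁻³) = ln(0.00387567)/ln(0.0323234) ≈ 1.6180.
Then d_9 ≈ d_8·(d_8/d_7)^p = 2.394×10⁻⁷·(0.00387567)^1.6180 = 2.394×10⁻⁷·0.000125298 ≈ 3e-11.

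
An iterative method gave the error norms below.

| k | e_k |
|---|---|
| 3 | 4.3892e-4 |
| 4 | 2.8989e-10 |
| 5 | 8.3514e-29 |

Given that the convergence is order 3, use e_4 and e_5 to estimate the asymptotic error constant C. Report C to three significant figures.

C ≈ e_5 / e_4^3
  = 8.3514e-29 / (2.8989e-10)^3
  = 8.3514e-29 / 2.43613e-29 ≈ 3.4281

3.43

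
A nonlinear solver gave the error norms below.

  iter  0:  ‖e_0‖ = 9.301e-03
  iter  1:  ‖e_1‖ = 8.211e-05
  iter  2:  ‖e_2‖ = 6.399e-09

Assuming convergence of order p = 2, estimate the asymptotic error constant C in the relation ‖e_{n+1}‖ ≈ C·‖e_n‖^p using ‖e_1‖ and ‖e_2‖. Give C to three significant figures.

0.949

C ≈ ‖e_2‖ / ‖e_1‖^2
  = 6.399e-09 / (8.211e-05)^2
  = 6.399e-09 / 6.74205e-09 ≈ 0.94912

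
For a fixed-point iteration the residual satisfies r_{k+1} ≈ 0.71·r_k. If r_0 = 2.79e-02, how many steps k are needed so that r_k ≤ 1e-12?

After k steps, r_k ≈ 2.79e-02·0.71^k.
Need 0.71^k ≤ 1e-12/2.79e-02 = 3.58423e-11.
k ≥ ln(3.58423e-11)/ln(0.71) = -24.0519/-0.34249 = 70.227.
Smallest integer k = 71.

71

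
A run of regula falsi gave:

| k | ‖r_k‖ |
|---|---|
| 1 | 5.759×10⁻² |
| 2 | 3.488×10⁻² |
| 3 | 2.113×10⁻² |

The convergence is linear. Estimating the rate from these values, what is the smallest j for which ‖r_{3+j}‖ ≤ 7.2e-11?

39

Rate ρ ≈ ‖r_3‖/‖r_2‖ = 2.113×10⁻²/3.488×10⁻² = 0.6058.
After j more steps, ‖r_{3+j}‖ ≈ 2.113×10⁻²·ρ^j; need ρ^j ≤ 7.2e-11/2.113×10⁻² = 3.40748e-09.
j ≥ ln(3.40748e-09)/ln(0.6058) = -19.4973/-0.50121 = 38.900.
So 39 more iterations are needed.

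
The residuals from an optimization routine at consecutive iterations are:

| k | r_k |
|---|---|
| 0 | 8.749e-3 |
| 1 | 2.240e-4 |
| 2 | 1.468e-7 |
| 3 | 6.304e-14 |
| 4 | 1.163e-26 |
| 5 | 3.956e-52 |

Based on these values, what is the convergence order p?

2

Consecutive ratios: r_5/r_4 = 3.956e-52/1.163e-26 = 3.40155e-26, r_4/r_3 = 1.163e-26/6.304e-14 = 1.84486e-13.
p ≈ ln(3.40155e-26)/ln(1.84486e-13) = -58.6430/-29.3212 ≈ 2.00.
So the convergence is quadratic (order 2).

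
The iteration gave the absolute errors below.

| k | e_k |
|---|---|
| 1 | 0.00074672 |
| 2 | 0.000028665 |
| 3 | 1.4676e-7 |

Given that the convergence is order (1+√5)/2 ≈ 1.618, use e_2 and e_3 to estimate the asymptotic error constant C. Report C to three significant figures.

3.29

C ≈ e_3 / e_2^1.618
  = 1.4676e-7 / (0.000028665)^1.618
  = 1.4676e-7 / 4.46679e-08 ≈ 3.2856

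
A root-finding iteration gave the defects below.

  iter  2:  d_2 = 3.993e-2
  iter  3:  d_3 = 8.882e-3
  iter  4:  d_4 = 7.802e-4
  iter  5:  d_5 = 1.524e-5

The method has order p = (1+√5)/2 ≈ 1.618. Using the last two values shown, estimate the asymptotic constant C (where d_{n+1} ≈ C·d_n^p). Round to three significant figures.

C ≈ d_5 / d_4^1.618
  = 1.524e-5 / (7.802e-4)^1.618
  = 1.524e-5 / 9.36676e-06 ≈ 1.627

1.63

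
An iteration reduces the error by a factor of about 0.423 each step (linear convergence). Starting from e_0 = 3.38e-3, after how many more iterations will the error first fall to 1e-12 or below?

26

After k steps, e_k ≈ 3.38e-3·0.423^k.
Need 0.423^k ≤ 1e-12/3.38e-3 = 2.95858e-10.
k ≥ ln(2.95858e-10)/ln(0.423) = -21.9411/-0.86038 = 25.502.
Smallest integer k = 26.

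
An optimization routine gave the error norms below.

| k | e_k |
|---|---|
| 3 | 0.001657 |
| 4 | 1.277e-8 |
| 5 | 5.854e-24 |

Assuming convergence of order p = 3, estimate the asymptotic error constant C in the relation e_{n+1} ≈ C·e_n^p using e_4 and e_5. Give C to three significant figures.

C ≈ e_5 / e_4^3
  = 5.854e-24 / (1.277e-8)^3
  = 5.854e-24 / 2.08244e-24 ≈ 2.8111

2.81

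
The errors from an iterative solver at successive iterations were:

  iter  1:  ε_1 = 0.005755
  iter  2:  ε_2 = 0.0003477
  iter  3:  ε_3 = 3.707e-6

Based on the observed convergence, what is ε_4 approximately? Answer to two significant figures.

2.4e-9

First estimate the order: p ≈ ln(ε_3/ε_2) / ln(ε_2/ε_1) = ln(3.707e-6/0.0003477)/ln(0.0003477/0.005755) = ln(0.0106615)/ln(0.060417) ≈ 1.6181.
Then ε_4 ≈ ε_3·(ε_3/ε_2)^p = 3.707e-6·(0.0106615)^1.6181 = 3.707e-6·0.000643892 ≈ 2.387e-09.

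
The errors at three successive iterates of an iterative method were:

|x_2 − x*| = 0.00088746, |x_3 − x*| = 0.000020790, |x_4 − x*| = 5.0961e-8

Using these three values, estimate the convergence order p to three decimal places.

p ≈ ln(|x_4 − x*|/|x_3 − x*|) / ln(|x_3 − x*|/|x_2 − x*|)
  = ln(5.0961e-8/0.000020790) / ln(0.000020790/0.00088746)
  = ln(0.00245123) / ln(0.0234264)
  = -6.011165 / -3.753892 ≈ 1.601315

1.601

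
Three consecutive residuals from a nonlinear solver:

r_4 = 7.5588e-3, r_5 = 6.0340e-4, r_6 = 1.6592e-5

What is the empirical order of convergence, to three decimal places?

p ≈ ln(r_6/r_5) / ln(r_5/r_4)
  = ln(1.6592e-5/6.0340e-4) / ln(6.0340e-4/7.5588e-3)
  = ln(0.0274975) / ln(0.0798275)
  = -3.593660 / -2.527887 ≈ 1.421606

1.422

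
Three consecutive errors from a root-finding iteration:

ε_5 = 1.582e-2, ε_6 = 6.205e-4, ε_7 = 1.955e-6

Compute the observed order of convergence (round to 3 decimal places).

p ≈ ln(ε_7/ε_6) / ln(ε_6/ε_5)
  = ln(1.955e-6/6.205e-4) / ln(6.205e-4/1.582e-2)
  = ln(0.00315068) / ln(0.0392225)
  = -5.760137 / -3.238505 ≈ 1.778641

1.779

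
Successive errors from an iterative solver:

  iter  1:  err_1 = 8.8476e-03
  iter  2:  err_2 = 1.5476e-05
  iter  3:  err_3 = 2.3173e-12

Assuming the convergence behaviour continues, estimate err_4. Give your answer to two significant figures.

3.0e-29

First estimate the order: p ≈ ln(err_3/err_2) / ln(err_2/err_1) = ln(2.3173e-12/1.5476e-05)/ln(1.5476e-05/8.8476e-03) = ln(1.49735e-07)/ln(0.00174917) ≈ 2.4752.
Then err_4 ≈ err_3·(err_3/err_2)^p = 2.3173e-12·(1.49735e-07)^2.4752 = 2.3173e-12·1.28103e-17 ≈ 2.969e-29.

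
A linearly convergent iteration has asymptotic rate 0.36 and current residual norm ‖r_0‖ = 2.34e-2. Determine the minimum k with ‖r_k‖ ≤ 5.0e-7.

11

After k steps, ‖r_k‖ ≈ 2.34e-2·0.36^k.
Need 0.36^k ≤ 5.0e-7/2.34e-2 = 2.13675e-05.
k ≥ ln(2.13675e-05)/ln(0.36) = -10.7536/-1.02165 = 10.526.
Smallest integer k = 11.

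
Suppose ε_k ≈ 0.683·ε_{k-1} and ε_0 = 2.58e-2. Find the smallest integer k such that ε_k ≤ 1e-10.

After k steps, ε_k ≈ 2.58e-2·0.683^k.
Need 0.683^k ≤ 1e-10/2.58e-2 = 3.87597e-09.
k ≥ ln(3.87597e-09)/ln(0.683) = -19.3685/-0.38126 = 50.801.
Smallest integer k = 51.

51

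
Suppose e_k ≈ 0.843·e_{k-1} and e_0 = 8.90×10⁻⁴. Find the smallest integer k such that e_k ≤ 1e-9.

After k steps, e_k ≈ 8.90×10⁻⁴·0.843^k.
Need 0.843^k ≤ 1e-9/8.90×10⁻⁴ = 1.1236e-06.
k ≥ ln(1.1236e-06)/ln(0.843) = -13.6990/-0.17079 = 80.210.
Smallest integer k = 81.

81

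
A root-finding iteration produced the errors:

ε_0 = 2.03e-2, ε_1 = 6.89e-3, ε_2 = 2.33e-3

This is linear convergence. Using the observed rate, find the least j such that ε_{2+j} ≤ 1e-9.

Rate ρ ≈ ε_2/ε_1 = 2.33e-3/6.89e-3 = 0.3382.
After j more steps, ε_{2+j} ≈ 2.33e-3·ρ^j; need ρ^j ≤ 1e-9/2.33e-3 = 4.29185e-07.
j ≥ ln(4.29185e-07)/ln(0.3382) = -14.6614/-1.08412 = 13.524.
So 14 more iterations are needed.

14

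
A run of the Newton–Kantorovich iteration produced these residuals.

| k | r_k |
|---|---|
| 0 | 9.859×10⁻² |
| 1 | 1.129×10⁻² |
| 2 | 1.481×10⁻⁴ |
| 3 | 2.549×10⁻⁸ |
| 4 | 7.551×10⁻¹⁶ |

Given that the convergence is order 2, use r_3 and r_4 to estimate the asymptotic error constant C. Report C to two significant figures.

1.2

C ≈ r_4 / r_3^2
  = 7.551×10⁻¹⁶ / (2.549×10⁻⁸)^2
  = 7.551×10⁻¹⁶ / 6.4974e-16 ≈ 1.1622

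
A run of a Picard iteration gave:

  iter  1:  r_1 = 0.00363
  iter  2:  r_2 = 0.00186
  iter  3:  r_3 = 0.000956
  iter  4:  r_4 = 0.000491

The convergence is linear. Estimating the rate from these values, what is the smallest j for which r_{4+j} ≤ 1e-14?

Rate ρ ≈ r_4/r_3 = 0.000491/0.000956 = 0.5136.
After j more steps, r_{4+j} ≈ 0.000491·ρ^j; need ρ^j ≤ 1e-14/0.000491 = 2.03666e-11.
j ≥ ln(2.03666e-11)/ln(0.5136) = -24.6171/-0.66631 = 36.945.
So 37 more iterations are needed.

37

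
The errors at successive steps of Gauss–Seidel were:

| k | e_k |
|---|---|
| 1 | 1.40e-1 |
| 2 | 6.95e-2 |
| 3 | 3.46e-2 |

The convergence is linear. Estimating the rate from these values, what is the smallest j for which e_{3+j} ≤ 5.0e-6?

13

Rate ρ ≈ e_3/e_2 = 3.46e-2/6.95e-2 = 0.4978.
After j more steps, e_{3+j} ≈ 3.46e-2·ρ^j; need ρ^j ≤ 5.0e-6/3.46e-2 = 0.000144509.
j ≥ ln(0.000144509)/ln(0.4978) = -8.8422/-0.69756 = 12.676.
So 13 more iterations are needed.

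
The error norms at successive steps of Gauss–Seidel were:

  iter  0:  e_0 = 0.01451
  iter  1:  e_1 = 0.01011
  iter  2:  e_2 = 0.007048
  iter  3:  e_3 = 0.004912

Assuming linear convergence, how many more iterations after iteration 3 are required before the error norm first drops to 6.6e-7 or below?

25

Rate ρ ≈ e_3/e_2 = 0.004912/0.007048 = 0.6969.
After j more steps, e_{3+j} ≈ 0.004912·ρ^j; need ρ^j ≤ 6.6e-7/0.004912 = 0.000134365.
j ≥ ln(0.000134365)/ln(0.6969) = -8.9150/-0.36111 = 24.688.
So 25 more iterations are needed.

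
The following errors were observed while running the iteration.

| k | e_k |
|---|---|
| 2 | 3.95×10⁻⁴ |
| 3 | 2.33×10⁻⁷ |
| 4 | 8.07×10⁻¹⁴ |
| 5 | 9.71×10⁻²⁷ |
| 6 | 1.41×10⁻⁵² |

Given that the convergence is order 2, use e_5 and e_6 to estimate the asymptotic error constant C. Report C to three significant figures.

1.50

C ≈ e_6 / e_5^2
  = 1.41×10⁻⁵² / (9.71×10⁻²⁷)^2
  = 1.41×10⁻⁵² / 9.42841e-53 ≈ 1.4955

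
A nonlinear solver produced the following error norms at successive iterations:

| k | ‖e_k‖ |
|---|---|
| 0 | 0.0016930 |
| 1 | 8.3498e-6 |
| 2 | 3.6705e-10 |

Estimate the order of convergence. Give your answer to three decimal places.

p ≈ ln(‖e_2‖/‖e_1‖) / ln(‖e_1‖/‖e_0‖)
  = ln(3.6705e-10/8.3498e-6) / ln(8.3498e-6/0.0016930)
  = ln(4.39591e-05) / ln(0.00493196)
  = -10.032251 / -5.312019 ≈ 1.888595

1.889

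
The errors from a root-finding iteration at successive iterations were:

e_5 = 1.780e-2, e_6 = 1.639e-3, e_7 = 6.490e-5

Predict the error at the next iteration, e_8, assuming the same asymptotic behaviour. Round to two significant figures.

8.2e-7

First estimate the order: p ≈ ln(e_7/e_6) / ln(e_6/e_5) = ln(6.490e-5/1.639e-3)/ln(1.639e-3/1.780e-2) = ln(0.0395973)/ln(0.0920787) ≈ 1.3538.
Then e_8 ≈ e_7·(e_7/e_6)^p = 6.490e-5·(0.0395973)^1.3538 = 6.490e-5·0.0126334 ≈ 8.199e-07.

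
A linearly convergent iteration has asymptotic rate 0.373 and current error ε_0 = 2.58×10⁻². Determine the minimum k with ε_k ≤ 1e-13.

After k steps, ε_k ≈ 2.58×10⁻²·0.373^k.
Need 0.373^k ≤ 1e-13/2.58×10⁻² = 3.87597e-12.
k ≥ ln(3.87597e-12)/ln(0.373) = -26.2762/-0.98618 = 26.644.
Smallest integer k = 27.

27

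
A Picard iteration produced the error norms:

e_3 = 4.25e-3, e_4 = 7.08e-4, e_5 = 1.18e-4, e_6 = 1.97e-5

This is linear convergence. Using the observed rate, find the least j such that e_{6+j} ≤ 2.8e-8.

4

Rate ρ ≈ e_6/e_5 = 1.97e-5/1.18e-4 = 0.1669.
After j more steps, e_{6+j} ≈ 1.97e-5·ρ^j; need ρ^j ≤ 2.8e-8/1.97e-5 = 0.00142132.
j ≥ ln(0.00142132)/ln(0.1669) = -6.5562/-1.79036 = 3.662.
So 4 more iterations are needed.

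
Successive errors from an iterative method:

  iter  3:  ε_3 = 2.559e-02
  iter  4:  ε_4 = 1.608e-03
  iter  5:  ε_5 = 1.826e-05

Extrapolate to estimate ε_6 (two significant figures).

1.3e-8

First estimate the order: p ≈ ln(ε_5/ε_4) / ln(ε_4/ε_3) = ln(1.826e-05/1.608e-03)/ln(1.608e-03/2.559e-02) = ln(0.0113557)/ln(0.062837) ≈ 1.6182.
Then ε_6 ≈ ε_5·(ε_5/ε_4)^p = 1.826e-05·(0.0113557)^1.6182 = 1.826e-05·0.000712766 ≈ 1.302e-08.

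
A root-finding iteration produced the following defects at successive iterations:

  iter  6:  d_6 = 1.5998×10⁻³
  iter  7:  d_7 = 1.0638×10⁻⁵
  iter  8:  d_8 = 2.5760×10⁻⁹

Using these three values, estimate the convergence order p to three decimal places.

1.661

p ≈ ln(d_8/d_7) / ln(d_7/d_6)
  = ln(2.5760×10⁻⁹/1.0638×10⁻⁵) / ln(1.0638×10⁻⁵/1.5998×10⁻³)
  = ln(0.000242151) / ln(0.00664958)
  = -8.325949 / -5.013202 ≈ 1.660805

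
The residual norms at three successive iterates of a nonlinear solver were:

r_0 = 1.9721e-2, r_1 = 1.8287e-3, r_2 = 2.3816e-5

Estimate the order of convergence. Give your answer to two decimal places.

p ≈ ln(r_2/r_1) / ln(r_1/r_0)
  = ln(2.3816e-5/1.8287e-3) / ln(1.8287e-3/1.9721e-2)
  = ln(0.0130235) / ln(0.0927286)
  = -4.34100 / -2.37808 ≈ 1.82542

1.83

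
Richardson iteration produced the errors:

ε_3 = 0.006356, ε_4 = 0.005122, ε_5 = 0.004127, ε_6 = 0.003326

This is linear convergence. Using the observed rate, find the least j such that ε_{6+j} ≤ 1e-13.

113

Rate ρ ≈ ε_6/ε_5 = 0.003326/0.004127 = 0.8059.
After j more steps, ε_{6+j} ≈ 0.003326·ρ^j; need ρ^j ≤ 1e-13/0.003326 = 3.00661e-11.
j ≥ ln(3.00661e-11)/ln(0.8059) = -24.2276/-0.21580 = 112.269.
So 113 more iterations are needed.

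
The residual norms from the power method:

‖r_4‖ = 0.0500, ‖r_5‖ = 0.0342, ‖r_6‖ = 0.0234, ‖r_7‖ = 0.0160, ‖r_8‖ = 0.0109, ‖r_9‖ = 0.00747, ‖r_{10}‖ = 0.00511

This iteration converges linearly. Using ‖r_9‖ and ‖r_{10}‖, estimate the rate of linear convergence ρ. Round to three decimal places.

0.684

ρ ≈ ‖r_{10}‖/‖r_9‖ = 0.00511/0.00747 = 0.68407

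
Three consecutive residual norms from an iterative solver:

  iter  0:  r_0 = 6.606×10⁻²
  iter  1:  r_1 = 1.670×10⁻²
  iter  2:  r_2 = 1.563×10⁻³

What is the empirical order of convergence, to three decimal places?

p ≈ ln(r_2/r_1) / ln(r_1/r_0)
  = ln(1.563×10⁻³/1.670×10⁻²) / ln(1.670×10⁻²/6.606×10⁻²)
  = ln(0.0935928) / ln(0.2528)
  = -2.368802 / -1.375157 ≈ 1.722568

1.723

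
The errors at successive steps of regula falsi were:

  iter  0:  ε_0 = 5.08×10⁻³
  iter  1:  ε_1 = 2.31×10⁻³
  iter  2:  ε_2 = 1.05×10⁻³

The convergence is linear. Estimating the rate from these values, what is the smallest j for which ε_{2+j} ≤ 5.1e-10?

Rate ρ ≈ ε_2/ε_1 = 1.05×10⁻³/2.31×10⁻³ = 0.4545.
After j more steps, ε_{2+j} ≈ 1.05×10⁻³·ρ^j; need ρ^j ≤ 5.1e-10/1.05×10⁻³ = 4.85714e-07.
j ≥ ln(4.85714e-07)/ln(0.4545) = -14.5376/-0.78856 = 18.436.
So 19 more iterations are needed.

19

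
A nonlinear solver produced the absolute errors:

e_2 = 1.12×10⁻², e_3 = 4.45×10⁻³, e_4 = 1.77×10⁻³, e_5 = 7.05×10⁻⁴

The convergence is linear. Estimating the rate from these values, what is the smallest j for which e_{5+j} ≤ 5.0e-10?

16

Rate ρ ≈ e_5/e_4 = 7.05×10⁻⁴/1.77×10⁻³ = 0.3983.
After j more steps, e_{5+j} ≈ 7.05×10⁻⁴·ρ^j; need ρ^j ≤ 5.0e-10/7.05×10⁻⁴ = 7.0922e-07.
j ≥ ln(7.0922e-07)/ln(0.3983) = -14.1591/-0.92055 = 15.381.
So 16 more iterations are needed.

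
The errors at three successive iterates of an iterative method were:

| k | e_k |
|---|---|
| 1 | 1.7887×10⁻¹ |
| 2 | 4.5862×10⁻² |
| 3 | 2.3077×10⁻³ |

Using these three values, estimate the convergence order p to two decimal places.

2.20

p ≈ ln(e_3/e_2) / ln(e_2/e_1)
  = ln(2.3077×10⁻³/4.5862×10⁻²) / ln(4.5862×10⁻²/1.7887×10⁻¹)
  = ln(0.0503183) / ln(0.256399)
  = -2.98939 / -1.36102 ≈ 2.19643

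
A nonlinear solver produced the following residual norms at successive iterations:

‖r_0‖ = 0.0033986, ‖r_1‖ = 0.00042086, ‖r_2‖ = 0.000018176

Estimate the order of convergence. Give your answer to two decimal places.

1.50

p ≈ ln(‖r_2‖/‖r_1‖) / ln(‖r_1‖/‖r_0‖)
  = ln(0.000018176/0.00042086) / ln(0.00042086/0.0033986)
  = ln(0.0431878) / ln(0.123833)
  = -3.14220 / -2.08882 ≈ 1.50429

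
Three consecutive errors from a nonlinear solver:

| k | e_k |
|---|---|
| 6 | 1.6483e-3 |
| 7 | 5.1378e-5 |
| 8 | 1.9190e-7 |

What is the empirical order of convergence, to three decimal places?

p ≈ ln(e_8/e_7) / ln(e_7/e_6)
  = ln(1.9190e-7/5.1378e-5) / ln(5.1378e-5/1.6483e-3)
  = ln(0.00373506) / ln(0.0311703)
  = -5.589991 / -3.468290 ≈ 1.611743

1.612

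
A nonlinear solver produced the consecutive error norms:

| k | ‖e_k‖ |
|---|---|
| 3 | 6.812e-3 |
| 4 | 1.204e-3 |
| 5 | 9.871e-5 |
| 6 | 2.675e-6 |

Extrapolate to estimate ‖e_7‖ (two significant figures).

1.5e-8

First estimate the order: p ≈ ln(‖e_6‖/‖e_5‖) / ln(‖e_5‖/‖e_4‖) = ln(2.675e-6/9.871e-5)/ln(9.871e-5/1.204e-3) = ln(0.0270996)/ln(0.081985) ≈ 1.4426.
Then ‖e_7‖ ≈ ‖e_6‖·(‖e_6‖/‖e_5‖)^p = 2.675e-6·(0.0270996)^1.4426 = 2.675e-6·0.00548772 ≈ 1.468e-08.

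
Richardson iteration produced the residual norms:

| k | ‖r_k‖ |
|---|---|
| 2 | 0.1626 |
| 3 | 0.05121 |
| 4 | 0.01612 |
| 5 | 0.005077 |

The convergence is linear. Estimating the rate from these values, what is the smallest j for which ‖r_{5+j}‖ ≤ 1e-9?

Rate ρ ≈ ‖r_5‖/‖r_4‖ = 0.005077/0.01612 = 0.3150.
After j more steps, ‖r_{5+j}‖ ≈ 0.005077·ρ^j; need ρ^j ≤ 1e-9/0.005077 = 1.96967e-07.
j ≥ ln(1.96967e-07)/ln(0.3150) = -15.4402/-1.15518 = 13.366.
So 14 more iterations are needed.

14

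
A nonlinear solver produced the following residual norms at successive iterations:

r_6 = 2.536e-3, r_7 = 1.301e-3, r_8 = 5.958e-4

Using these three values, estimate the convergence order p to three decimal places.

1.170

p ≈ ln(r_8/r_7) / ln(r_7/r_6)
  = ln(5.958e-4/1.301e-3) / ln(1.301e-3/2.536e-3)
  = ln(0.457955) / ln(0.513013)
  = -0.780984 / -0.667454 ≈ 1.170094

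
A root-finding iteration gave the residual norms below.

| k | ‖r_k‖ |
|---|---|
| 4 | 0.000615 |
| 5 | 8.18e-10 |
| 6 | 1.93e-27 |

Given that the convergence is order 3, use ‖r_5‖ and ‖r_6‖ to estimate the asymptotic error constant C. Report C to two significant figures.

C ≈ ‖r_6‖ / ‖r_5‖^3
  = 1.93e-27 / (8.18e-10)^3
  = 1.93e-27 / 5.47343e-28 ≈ 3.5261

3.5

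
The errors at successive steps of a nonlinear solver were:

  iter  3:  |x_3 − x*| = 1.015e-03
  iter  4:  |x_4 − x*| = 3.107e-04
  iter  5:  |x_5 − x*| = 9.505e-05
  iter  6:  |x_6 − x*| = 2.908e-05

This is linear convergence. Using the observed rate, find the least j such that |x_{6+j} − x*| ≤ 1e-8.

Rate ρ ≈ |x_6 − x*|/|x_5 − x*| = 2.908e-05/9.505e-05 = 0.3059.
After j more steps, |x_{6+j} − x*| ≈ 2.908e-05·ρ^j; need ρ^j ≤ 1e-8/2.908e-05 = 0.000343879.
j ≥ ln(0.000343879)/ln(0.3059) = -7.9752/-1.18450 = 6.733.
So 7 more iterations are needed.

7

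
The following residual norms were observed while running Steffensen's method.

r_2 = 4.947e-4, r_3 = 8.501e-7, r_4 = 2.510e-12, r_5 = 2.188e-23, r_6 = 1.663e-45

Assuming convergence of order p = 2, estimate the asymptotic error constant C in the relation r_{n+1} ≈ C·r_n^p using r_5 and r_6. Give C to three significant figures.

3.47

C ≈ r_6 / r_5^2
  = 1.663e-45 / (2.188e-23)^2
  = 1.663e-45 / 4.78734e-46 ≈ 3.4737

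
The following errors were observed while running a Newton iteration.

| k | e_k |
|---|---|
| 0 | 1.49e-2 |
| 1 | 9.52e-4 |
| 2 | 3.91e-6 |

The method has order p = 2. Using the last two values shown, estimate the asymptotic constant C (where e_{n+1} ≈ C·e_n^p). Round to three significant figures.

4.31

C ≈ e_2 / e_1^2
  = 3.91e-6 / (9.52e-4)^2
  = 3.91e-6 / 9.06304e-07 ≈ 4.3142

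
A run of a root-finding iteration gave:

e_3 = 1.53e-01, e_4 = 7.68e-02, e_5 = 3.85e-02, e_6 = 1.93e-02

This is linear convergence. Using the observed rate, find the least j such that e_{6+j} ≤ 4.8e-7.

Rate ρ ≈ e_6/e_5 = 1.93e-02/3.85e-02 = 0.5013.
After j more steps, e_{6+j} ≈ 1.93e-02·ρ^j; need ρ^j ≤ 4.8e-7/1.93e-02 = 2.48705e-05.
j ≥ ln(2.48705e-05)/ln(0.5013) = -10.6018/-0.69055 = 15.353.
So 16 more iterations are needed.

16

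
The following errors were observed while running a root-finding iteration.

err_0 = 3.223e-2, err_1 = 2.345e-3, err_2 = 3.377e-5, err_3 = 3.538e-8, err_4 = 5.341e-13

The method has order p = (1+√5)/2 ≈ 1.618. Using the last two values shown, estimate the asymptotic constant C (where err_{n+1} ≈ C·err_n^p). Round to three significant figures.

C ≈ err_4 / err_3^1.618
  = 5.341e-13 / (3.538e-8)^1.618
  = 5.341e-13 / 8.788e-13 ≈ 0.60776

0.608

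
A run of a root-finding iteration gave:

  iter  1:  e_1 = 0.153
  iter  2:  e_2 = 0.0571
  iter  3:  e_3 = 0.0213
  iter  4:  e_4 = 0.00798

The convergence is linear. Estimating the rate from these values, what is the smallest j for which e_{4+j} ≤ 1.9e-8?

14

Rate ρ ≈ e_4/e_3 = 0.00798/0.0213 = 0.3746.
After j more steps, e_{4+j} ≈ 0.00798·ρ^j; need ρ^j ≤ 1.9e-8/0.00798 = 2.38095e-06.
j ≥ ln(2.38095e-06)/ln(0.3746) = -12.9480/-0.98190 = 13.187.
So 14 more iterations are needed.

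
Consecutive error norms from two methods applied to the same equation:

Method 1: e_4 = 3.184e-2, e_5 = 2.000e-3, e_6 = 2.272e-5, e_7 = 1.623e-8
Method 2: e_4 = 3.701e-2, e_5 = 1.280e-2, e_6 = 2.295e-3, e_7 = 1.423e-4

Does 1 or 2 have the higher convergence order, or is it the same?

same

Method 1: p ≈ ln(1.623e-8/2.272e-5)/ln(2.272e-5/2.000e-3) ≈ 1.62.
Method 2: p ≈ ln(1.423e-4/2.295e-3)/ln(2.295e-3/1.280e-2) ≈ 1.62.
Both orders ≈ 1.6 — effectively the same.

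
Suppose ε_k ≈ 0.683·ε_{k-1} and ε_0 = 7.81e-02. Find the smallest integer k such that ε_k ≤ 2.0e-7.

34

After k steps, ε_k ≈ 7.81e-02·0.683^k.
Need 0.683^k ≤ 2.0e-7/7.81e-02 = 2.56082e-06.
k ≥ ln(2.56082e-06)/ln(0.683) = -12.8752/-0.38126 = 33.770.
Smallest integer k = 34.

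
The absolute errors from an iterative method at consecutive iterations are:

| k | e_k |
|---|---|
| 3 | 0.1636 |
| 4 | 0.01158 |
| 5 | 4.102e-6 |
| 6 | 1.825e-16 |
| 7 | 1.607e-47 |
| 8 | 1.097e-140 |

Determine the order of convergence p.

3

Consecutive ratios: e_8/e_7 = 1.097e-140/1.607e-47 = 6.82638e-94, e_7/e_6 = 1.607e-47/1.825e-16 = 8.80548e-32.
p ≈ ln(6.82638e-94)/ln(8.80548e-32) = -214.5222/-71.5073 ≈ 3.00.
So the convergence is cubic (order 3).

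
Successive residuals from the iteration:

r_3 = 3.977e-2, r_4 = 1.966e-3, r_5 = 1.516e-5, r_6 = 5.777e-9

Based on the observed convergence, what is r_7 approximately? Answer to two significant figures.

First estimate the order: p ≈ ln(r_6/r_5) / ln(r_5/r_4) = ln(5.777e-9/1.516e-5)/ln(1.516e-5/1.966e-3) = ln(0.000381069)/ln(0.00771109) ≈ 1.6182.
Then r_7 ≈ r_6·(r_6/r_5)^p = 5.777e-9·(0.000381069)^1.6182 = 5.777e-9·2.93346e-06 ≈ 1.695e-14.

1.7e-14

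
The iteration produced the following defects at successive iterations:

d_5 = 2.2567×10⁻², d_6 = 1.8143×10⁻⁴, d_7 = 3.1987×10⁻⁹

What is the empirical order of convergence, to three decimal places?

2.269

p ≈ ln(d_7/d_6) / ln(d_6/d_5)
  = ln(3.1987×10⁻⁹/1.8143×10⁻⁴) / ln(1.8143×10⁻⁴/2.2567×10⁻²)
  = ln(1.76305e-05) / ln(0.00803962)
  = -10.945880 / -4.823373 ≈ 2.269341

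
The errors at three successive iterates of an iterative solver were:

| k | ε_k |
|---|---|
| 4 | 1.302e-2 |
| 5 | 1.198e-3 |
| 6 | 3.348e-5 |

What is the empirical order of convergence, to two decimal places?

1.50

p ≈ ln(ε_6/ε_5) / ln(ε_5/ε_4)
  = ln(3.348e-5/1.198e-3) / ln(1.198e-3/1.302e-2)
  = ln(0.0279466) / ln(0.0920123)
  = -3.57746 / -2.38583 ≈ 1.49946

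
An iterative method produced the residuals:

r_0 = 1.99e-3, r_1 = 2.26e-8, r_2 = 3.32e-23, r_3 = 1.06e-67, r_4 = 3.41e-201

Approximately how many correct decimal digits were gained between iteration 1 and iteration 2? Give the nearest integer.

15

Digits gained ≈ log₁₀(r_1/r_2) = log₁₀(2.26e-8/3.32e-23) = log₁₀(6.80723e+14) ≈ 14.833.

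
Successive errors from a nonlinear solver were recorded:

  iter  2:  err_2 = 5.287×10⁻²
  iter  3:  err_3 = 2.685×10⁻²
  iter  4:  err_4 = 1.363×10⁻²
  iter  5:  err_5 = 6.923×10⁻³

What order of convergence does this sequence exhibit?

Consecutive ratios: err_5/err_4 = 6.923×10⁻³/1.363×10⁻² = 0.507924, err_4/err_3 = 1.363×10⁻²/2.685×10⁻² = 0.507635.
p ≈ ln(0.507924)/ln(0.507635) = -0.6774/-0.6780 ≈ 1.00.
So the convergence is linear (order 1).

1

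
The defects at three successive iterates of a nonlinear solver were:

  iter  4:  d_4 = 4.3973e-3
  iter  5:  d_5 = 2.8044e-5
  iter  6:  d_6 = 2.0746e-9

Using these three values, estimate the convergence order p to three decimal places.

p ≈ ln(d_6/d_5) / ln(d_5/d_4)
  = ln(2.0746e-9/2.8044e-5) / ln(2.8044e-5/4.3973e-3)
  = ln(7.39766e-05) / ln(0.00637755)
  = -9.511762 / -5.054971 ≈ 1.881665

1.882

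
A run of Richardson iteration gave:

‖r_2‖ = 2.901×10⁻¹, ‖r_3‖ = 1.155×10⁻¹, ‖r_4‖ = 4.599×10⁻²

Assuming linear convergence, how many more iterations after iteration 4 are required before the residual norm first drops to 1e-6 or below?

12

Rate ρ ≈ ‖r_4‖/‖r_3‖ = 4.599×10⁻²/1.155×10⁻¹ = 0.3982.
After j more steps, ‖r_{4+j}‖ ≈ 4.599×10⁻²·ρ^j; need ρ^j ≤ 1e-6/4.599×10⁻² = 2.17439e-05.
j ≥ ln(2.17439e-05)/ln(0.3982) = -10.7362/-0.92080 = 11.660.
So 12 more iterations are needed.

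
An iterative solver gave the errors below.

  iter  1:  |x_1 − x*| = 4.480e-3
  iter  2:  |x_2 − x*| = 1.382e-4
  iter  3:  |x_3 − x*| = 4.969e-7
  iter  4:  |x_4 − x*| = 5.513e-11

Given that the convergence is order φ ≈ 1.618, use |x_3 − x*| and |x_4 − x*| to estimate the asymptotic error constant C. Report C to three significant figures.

0.873

C ≈ |x_4 − x*| / |x_3 − x*|^1.618
  = 5.513e-11 / (4.969e-7)^1.618
  = 5.513e-11 / 6.31776e-11 ≈ 0.87262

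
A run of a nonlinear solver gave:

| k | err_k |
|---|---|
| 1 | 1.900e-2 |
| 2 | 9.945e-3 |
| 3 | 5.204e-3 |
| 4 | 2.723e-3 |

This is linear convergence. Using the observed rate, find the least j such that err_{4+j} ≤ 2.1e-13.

Rate ρ ≈ err_4/err_3 = 2.723e-3/5.204e-3 = 0.5233.
After j more steps, err_{4+j} ≈ 2.723e-3·ρ^j; need ρ^j ≤ 2.1e-13/2.723e-3 = 7.71208e-11.
j ≥ ln(7.71208e-11)/ln(0.5233) = -23.2856/-0.64760 = 35.957.
So 36 more iterations are needed.

36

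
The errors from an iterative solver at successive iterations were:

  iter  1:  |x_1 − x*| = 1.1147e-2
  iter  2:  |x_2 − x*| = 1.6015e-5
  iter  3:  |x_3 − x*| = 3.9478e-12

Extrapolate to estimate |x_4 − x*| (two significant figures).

1.7e-27

First estimate the order: p ≈ ln(|x_3 − x*|/|x_2 − x*|) / ln(|x_2 − x*|/|x_1 − x*|) = ln(3.9478e-12/1.6015e-5)/ln(1.6015e-5/1.1147e-2) = ln(2.46506e-07)/ln(0.00143671) ≈ 2.3247.
Then |x_4 − x*| ≈ |x_3 − x*|·(|x_3 − x*|/|x_2 − x*|)^p = 3.9478e-12·(2.46506e-07)^2.3247 = 3.9478e-12·4.34492e-16 ≈ 1.715e-27.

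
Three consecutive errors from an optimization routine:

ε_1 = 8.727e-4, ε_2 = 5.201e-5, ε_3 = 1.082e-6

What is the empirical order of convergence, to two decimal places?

1.37

p ≈ ln(ε_3/ε_2) / ln(ε_2/ε_1)
  = ln(1.082e-6/5.201e-5) / ln(5.201e-5/8.727e-4)
  = ln(0.0208037) / ln(0.0595967)
  = -3.87262 / -2.82016 ≈ 1.37319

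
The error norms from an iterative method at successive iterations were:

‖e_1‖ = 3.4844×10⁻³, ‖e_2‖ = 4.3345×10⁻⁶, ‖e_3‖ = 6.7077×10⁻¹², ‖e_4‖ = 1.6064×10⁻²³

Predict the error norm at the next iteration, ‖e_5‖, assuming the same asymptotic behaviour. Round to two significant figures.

First estimate the order: p ≈ ln(‖e_4‖/‖e_3‖) / ln(‖e_3‖/‖e_2‖) = ln(1.6064×10⁻²³/6.7077×10⁻¹²)/ln(6.7077×10⁻¹²/4.3345×10⁻⁶) = ln(2.39486e-12)/ln(1.54751e-06) ≈ 2.0000.
Then ‖e_5‖ ≈ ‖e_4‖·(‖e_4‖/‖e_3‖)^p = 1.6064×10⁻²³·(2.39486e-12)^2.0000 = 1.6064×10⁻²³·5.73535e-24 ≈ 9.213e-47.

9.2e-47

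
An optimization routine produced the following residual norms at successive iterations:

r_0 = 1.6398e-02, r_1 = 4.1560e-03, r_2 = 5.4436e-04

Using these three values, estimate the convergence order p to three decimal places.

1.481

p ≈ ln(r_2/r_1) / ln(r_1/r_0)
  = ln(5.4436e-04/4.1560e-03) / ln(4.1560e-03/1.6398e-02)
  = ln(0.130982) / ln(0.253446)
  = -2.032695 / -1.372604 ≈ 1.480904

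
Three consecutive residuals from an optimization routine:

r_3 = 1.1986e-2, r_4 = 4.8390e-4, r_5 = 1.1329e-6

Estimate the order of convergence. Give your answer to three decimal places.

1.887

p ≈ ln(r_5/r_4) / ln(r_4/r_3)
  = ln(1.1329e-6/4.8390e-4) / ln(4.8390e-4/1.1986e-2)
  = ln(0.00234119) / ln(0.0403721)
  = -6.057096 / -3.209616 ≈ 1.887172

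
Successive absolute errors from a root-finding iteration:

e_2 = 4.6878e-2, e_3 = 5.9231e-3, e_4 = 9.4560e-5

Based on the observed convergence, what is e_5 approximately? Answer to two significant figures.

2.4e-8

First estimate the order: p ≈ ln(e_4/e_3) / ln(e_3/e_2) = ln(9.4560e-5/5.9231e-3)/ln(5.9231e-3/4.6878e-2) = ln(0.0159646)/ln(0.126351) ≈ 2.0000.
Then e_5 ≈ e_4·(e_4/e_3)^p = 9.4560e-5·(0.0159646)^2.0000 = 9.4560e-5·0.000254868 ≈ 2.41e-08.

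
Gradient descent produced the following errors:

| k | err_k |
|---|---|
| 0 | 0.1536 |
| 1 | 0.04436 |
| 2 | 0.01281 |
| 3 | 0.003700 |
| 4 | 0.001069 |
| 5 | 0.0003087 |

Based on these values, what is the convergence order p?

Consecutive ratios: err_5/err_4 = 0.0003087/0.001069 = 0.288775, err_4/err_3 = 0.001069/0.003700 = 0.288919.
p ≈ ln(0.288775)/ln(0.288919) = -1.2421/-1.2416 ≈ 1.00.
So the convergence is linear (order 1).

1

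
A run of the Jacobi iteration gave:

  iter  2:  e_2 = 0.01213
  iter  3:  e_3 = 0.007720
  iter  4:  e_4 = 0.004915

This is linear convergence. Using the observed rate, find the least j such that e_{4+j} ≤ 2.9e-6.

17

Rate ρ ≈ e_4/e_3 = 0.004915/0.007720 = 0.6367.
After j more steps, e_{4+j} ≈ 0.004915·ρ^j; need ρ^j ≤ 2.9e-6/0.004915 = 0.000590031.
j ≥ ln(0.000590031)/ln(0.6367) = -7.4353/-0.45146 = 16.469.
So 17 more iterations are needed.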